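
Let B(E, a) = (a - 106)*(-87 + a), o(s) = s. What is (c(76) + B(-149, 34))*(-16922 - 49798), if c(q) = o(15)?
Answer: -255604320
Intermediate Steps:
c(q) = 15
B(E, a) = (-106 + a)*(-87 + a)
(c(76) + B(-149, 34))*(-16922 - 49798) = (15 + (9222 + 34² - 193*34))*(-16922 - 49798) = (15 + (9222 + 1156 - 6562))*(-66720) = (15 + 3816)*(-66720) = 3831*(-66720) = -255604320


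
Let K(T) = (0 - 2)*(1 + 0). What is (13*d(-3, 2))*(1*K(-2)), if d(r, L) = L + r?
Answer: 26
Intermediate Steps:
K(T) = -2 (K(T) = -2*1 = -2)
(13*d(-3, 2))*(1*K(-2)) = (13*(2 - 3))*(1*(-2)) = (13*(-1))*(-2) = -13*(-2) = 26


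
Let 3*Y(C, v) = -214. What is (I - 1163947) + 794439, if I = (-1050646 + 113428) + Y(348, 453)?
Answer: -3920392/3 ≈ -1.3068e+6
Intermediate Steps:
Y(C, v) = -214/3 (Y(C, v) = (1/3)*(-214) = -214/3)
I = -2811868/3 (I = (-1050646 + 113428) - 214/3 = -937218 - 214/3 = -2811868/3 ≈ -9.3729e+5)
(I - 1163947) + 794439 = (-2811868/3 - 1163947) + 794439 = -6303709/3 + 794439 = -3920392/3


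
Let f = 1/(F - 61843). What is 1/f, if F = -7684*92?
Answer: -768771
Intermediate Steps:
F = -706928
f = -1/768771 (f = 1/(-706928 - 61843) = 1/(-768771) = -1/768771 ≈ -1.3008e-6)
1/f = 1/(-1/768771) = -768771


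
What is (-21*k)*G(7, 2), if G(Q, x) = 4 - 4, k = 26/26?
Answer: 0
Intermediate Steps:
k = 1 (k = 26*(1/26) = 1)
G(Q, x) = 0
(-21*k)*G(7, 2) = -21*1*0 = -21*0 = 0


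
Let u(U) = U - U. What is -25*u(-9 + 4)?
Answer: 0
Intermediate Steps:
u(U) = 0
-25*u(-9 + 4) = -25*0 = 0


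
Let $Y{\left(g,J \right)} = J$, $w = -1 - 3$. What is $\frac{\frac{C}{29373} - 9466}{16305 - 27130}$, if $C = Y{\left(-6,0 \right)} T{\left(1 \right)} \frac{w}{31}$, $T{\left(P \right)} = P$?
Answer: $\frac{9466}{10825} \approx 0.87446$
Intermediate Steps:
$w = -4$ ($w = -1 - 3 = -4$)
$C = 0$ ($C = 0 \cdot 1 \left(- \frac{4}{31}\right) = 0 \left(\left(-4\right) \frac{1}{31}\right) = 0 \left(- \frac{4}{31}\right) = 0$)
$\frac{\frac{C}{29373} - 9466}{16305 - 27130} = \frac{\frac{0}{29373} - 9466}{16305 - 27130} = \frac{0 \cdot \frac{1}{29373} - 9466}{-10825} = \left(0 - 9466\right) \left(- \frac{1}{10825}\right) = \left(-9466\right) \left(- \frac{1}{10825}\right) = \frac{9466}{10825}$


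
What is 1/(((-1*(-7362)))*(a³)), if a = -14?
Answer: -1/20201328 ≈ -4.9502e-8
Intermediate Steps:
1/(((-1*(-7362)))*(a³)) = 1/(((-1*(-7362)))*((-14)³)) = 1/(7362*(-2744)) = (1/7362)*(-1/2744) = -1/20201328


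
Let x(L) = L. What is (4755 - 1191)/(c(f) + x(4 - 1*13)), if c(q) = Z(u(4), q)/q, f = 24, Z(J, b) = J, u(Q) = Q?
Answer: -21384/53 ≈ -403.47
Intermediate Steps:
c(q) = 4/q
(4755 - 1191)/(c(f) + x(4 - 1*13)) = (4755 - 1191)/(4/24 + (4 - 1*13)) = 3564/(4*(1/24) + (4 - 13)) = 3564/(1/6 - 9) = 3564/(-53/6) = 3564*(-6/53) = -21384/53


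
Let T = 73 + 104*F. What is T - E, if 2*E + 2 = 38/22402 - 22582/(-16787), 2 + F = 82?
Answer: 3156414307421/376062374 ≈ 8393.3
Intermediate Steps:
F = 80 (F = -2 + 82 = 80)
T = 8393 (T = 73 + 104*80 = 73 + 8320 = 8393)
E = -122802439/376062374 (E = -1 + (38/22402 - 22582/(-16787))/2 = -1 + (38*(1/22402) - 22582*(-1/16787))/2 = -1 + (19/11201 + 22582/16787)/2 = -1 + (1/2)*(253259935/188031187) = -1 + 253259935/376062374 = -122802439/376062374 ≈ -0.32655)
T - E = 8393 - 1*(-122802439/376062374) = 8393 + 122802439/376062374 = 3156414307421/376062374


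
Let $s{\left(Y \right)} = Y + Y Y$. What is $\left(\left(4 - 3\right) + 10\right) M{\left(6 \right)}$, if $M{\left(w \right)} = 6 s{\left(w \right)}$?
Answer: $2772$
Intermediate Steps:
$s{\left(Y \right)} = Y + Y^{2}$
$M{\left(w \right)} = 6 w \left(1 + w\right)$
$\left(\left(4 - 3\right) + 10\right) M{\left(6 \right)} = \left(\left(4 - 3\right) + 10\right) 6 \cdot 6 \left(1 + 6\right) = \left(\left(4 - 3\right) + 10\right) 6 \cdot 6 \cdot 7 = \left(1 + 10\right) 252 = 11 \cdot 252 = 2772$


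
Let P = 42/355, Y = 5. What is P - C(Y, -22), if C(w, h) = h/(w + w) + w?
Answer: -952/355 ≈ -2.6817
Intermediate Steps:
C(w, h) = w + h/(2*w) (C(w, h) = h/((2*w)) + w = h*(1/(2*w)) + w = h/(2*w) + w = w + h/(2*w))
P = 42/355 (P = 42*(1/355) = 42/355 ≈ 0.11831)
P - C(Y, -22) = 42/355 - (5 + (½)*(-22)/5) = 42/355 - (5 + (½)*(-22)*(⅕)) = 42/355 - (5 - 11/5) = 42/355 - 1*14/5 = 42/355 - 14/5 = -952/355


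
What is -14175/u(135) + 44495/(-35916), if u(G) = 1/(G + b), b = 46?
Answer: -92148827795/35916 ≈ -2.5657e+6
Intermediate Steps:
u(G) = 1/(46 + G) (u(G) = 1/(G + 46) = 1/(46 + G))
-14175/u(135) + 44495/(-35916) = -14175/(1/(46 + 135)) + 44495/(-35916) = -14175/(1/181) + 44495*(-1/35916) = -14175/1/181 - 44495/35916 = -14175*181 - 44495/35916 = -2565675 - 44495/35916 = -92148827795/35916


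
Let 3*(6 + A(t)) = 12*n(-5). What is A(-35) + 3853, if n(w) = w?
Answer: 3827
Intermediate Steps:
A(t) = -26 (A(t) = -6 + (12*(-5))/3 = -6 + (⅓)*(-60) = -6 - 20 = -26)
A(-35) + 3853 = -26 + 3853 = 3827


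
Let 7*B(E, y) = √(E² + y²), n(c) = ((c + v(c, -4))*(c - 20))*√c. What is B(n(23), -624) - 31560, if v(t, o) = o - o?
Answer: -31560 + 9*√6159/7 ≈ -31459.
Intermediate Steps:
v(t, o) = 0
n(c) = c^(3/2)*(-20 + c) (n(c) = ((c + 0)*(c - 20))*√c = (c*(-20 + c))*√c = c^(3/2)*(-20 + c))
B(E, y) = √(E² + y²)/7
B(n(23), -624) - 31560 = √((23^(3/2)*(-20 + 23))² + (-624)²)/7 - 31560 = √(((23*√23)*3)² + 389376)/7 - 31560 = √((69*√23)² + 389376)/7 - 31560 = √(109503 + 389376)/7 - 31560 = √498879/7 - 31560 = (9*√6159)/7 - 31560 = 9*√6159/7 - 31560 = -31560 + 9*√6159/7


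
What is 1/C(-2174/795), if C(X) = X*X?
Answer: 632025/4726276 ≈ 0.13373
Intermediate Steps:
C(X) = X**2
1/C(-2174/795) = 1/((-2174/795)**2) = 1/(4726276/632025) = 632025/4726276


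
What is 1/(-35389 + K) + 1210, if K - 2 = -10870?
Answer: 55970969/46257 ≈ 1210.0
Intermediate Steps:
K = -10868 (K = 2 - 10870 = -10868)
1/(-35389 + K) + 1210 = 1/(-35389 - 10868) + 1210 = 1/(-46257) + 1210 = -1/46257 + 1210 = 55970969/46257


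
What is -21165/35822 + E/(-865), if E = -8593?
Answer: 289510721/30986030 ≈ 9.3433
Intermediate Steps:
-21165/35822 + E/(-865) = -21165/35822 - 8593/(-865) = -21165*1/35822 - 8593*(-1/865) = -21165/35822 + 8593/865 = 289510721/30986030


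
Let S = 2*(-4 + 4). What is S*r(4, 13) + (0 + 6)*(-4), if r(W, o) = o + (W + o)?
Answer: -24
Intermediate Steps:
r(W, o) = W + 2*o
S = 0 (S = 2*0 = 0)
S*r(4, 13) + (0 + 6)*(-4) = 0*(4 + 2*13) + (0 + 6)*(-4) = 0*(4 + 26) + 6*(-4) = 0*30 - 24 = 0 - 24 = -24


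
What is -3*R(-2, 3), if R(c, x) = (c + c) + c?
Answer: 18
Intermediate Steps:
R(c, x) = 3*c (R(c, x) = 2*c + c = 3*c)
-3*R(-2, 3) = -9*(-2) = -3*(-6) = 18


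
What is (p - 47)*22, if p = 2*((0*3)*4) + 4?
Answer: -946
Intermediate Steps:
p = 4 (p = 2*(0*4) + 4 = 2*0 + 4 = 0 + 4 = 4)
(p - 47)*22 = (4 - 47)*22 = -43*22 = -946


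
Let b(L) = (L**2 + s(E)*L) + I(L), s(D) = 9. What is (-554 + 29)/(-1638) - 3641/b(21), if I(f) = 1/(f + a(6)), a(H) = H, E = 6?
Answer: -7242671/1326858 ≈ -5.4585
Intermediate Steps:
I(f) = 1/(6 + f) (I(f) = 1/(f + 6) = 1/(6 + f))
b(L) = L**2 + 1/(6 + L) + 9*L (b(L) = (L**2 + 9*L) + 1/(6 + L) = L**2 + 1/(6 + L) + 9*L)
(-554 + 29)/(-1638) - 3641/b(21) = (-554 + 29)/(-1638) - 3641*(6 + 21)/(1 + 21*(6 + 21)*(9 + 21)) = -525*(-1/1638) - 3641*27/(1 + 21*27*30) = 25/78 - 3641*27/(1 + 17010) = 25/78 - 3641/((1/27)*17011) = 25/78 - 3641/17011/27 = 25/78 - 3641*27/17011 = 25/78 - 98307/17011 = -7242671/1326858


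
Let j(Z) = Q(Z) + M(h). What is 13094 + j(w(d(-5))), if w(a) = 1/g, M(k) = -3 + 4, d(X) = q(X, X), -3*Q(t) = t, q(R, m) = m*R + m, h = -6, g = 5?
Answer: 196424/15 ≈ 13095.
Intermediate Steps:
q(R, m) = m + R*m (q(R, m) = R*m + m = m + R*m)
Q(t) = -t/3
d(X) = X*(1 + X)
M(k) = 1
w(a) = ⅕ (w(a) = 1/5 = ⅕)
j(Z) = 1 - Z/3 (j(Z) = -Z/3 + 1 = 1 - Z/3)
13094 + j(w(d(-5))) = 13094 + (1 - ⅓*⅕) = 13094 + (1 - 1/15) = 13094 + 14/15 = 196424/15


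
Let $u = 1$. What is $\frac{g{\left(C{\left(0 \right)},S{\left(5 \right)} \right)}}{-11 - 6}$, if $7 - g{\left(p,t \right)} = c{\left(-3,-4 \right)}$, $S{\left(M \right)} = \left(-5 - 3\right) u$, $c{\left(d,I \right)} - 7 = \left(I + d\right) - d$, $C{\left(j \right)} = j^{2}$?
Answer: $- \frac{4}{17} \approx -0.23529$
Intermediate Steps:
$c{\left(d,I \right)} = 7 + I$ ($c{\left(d,I \right)} = 7 + \left(\left(I + d\right) - d\right) = 7 + I$)
$S{\left(M \right)} = -8$ ($S{\left(M \right)} = \left(-5 - 3\right) 1 = \left(-8\right) 1 = -8$)
$g{\left(p,t \right)} = 4$ ($g{\left(p,t \right)} = 7 - \left(7 - 4\right) = 7 - 3 = 4$)
$\frac{g{\left(C{\left(0 \right)},S{\left(5 \right)} \right)}}{-11 - 6} = \frac{4}{-11 - 6} = \frac{4}{-17} = 4 \left(- \frac{1}{17}\right) = - \frac{4}{17}$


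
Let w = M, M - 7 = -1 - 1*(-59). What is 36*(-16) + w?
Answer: -511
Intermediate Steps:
M = 65 (M = 7 + (-1 - 1*(-59)) = 7 + (-1 + 59) = 7 + 58 = 65)
w = 65
36*(-16) + w = 36*(-16) + 65 = -576 + 65 = -511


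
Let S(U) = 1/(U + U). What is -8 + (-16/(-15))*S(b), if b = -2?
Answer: -124/15 ≈ -8.2667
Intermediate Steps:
S(U) = 1/(2*U)
-8 + (-16/(-15))*S(b) = -8 + (-16/(-15))*((½)/(-2)) = -8 + (-16*(-1/15))*((½)*(-½)) = -8 + (16/15)*(-¼) = -8 - 4/15 = -124/15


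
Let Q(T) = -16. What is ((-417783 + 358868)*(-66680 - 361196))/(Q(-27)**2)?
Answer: 6302078635/64 ≈ 9.8470e+7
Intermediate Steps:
((-417783 + 358868)*(-66680 - 361196))/(Q(-27)**2) = ((-417783 + 358868)*(-66680 - 361196))/((-16)**2) = -58915*(-427876)/256 = 25208314540*(1/256) = 6302078635/64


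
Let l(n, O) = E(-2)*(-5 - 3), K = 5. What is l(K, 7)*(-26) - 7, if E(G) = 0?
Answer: -7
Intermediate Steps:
l(n, O) = 0 (l(n, O) = 0*(-5 - 3) = 0*(-8) = 0)
l(K, 7)*(-26) - 7 = 0*(-26) - 7 = 0 - 7 = -7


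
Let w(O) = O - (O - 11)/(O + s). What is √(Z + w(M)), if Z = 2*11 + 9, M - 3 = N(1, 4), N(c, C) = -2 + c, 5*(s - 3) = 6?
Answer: 2*√8277/31 ≈ 5.8696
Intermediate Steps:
s = 21/5 (s = 3 + (⅕)*6 = 3 + 6/5 = 21/5 ≈ 4.2000)
M = 2 (M = 3 + (-2 + 1) = 3 - 1 = 2)
w(O) = O - (-11 + O)/(21/5 + O) (w(O) = O - (O - 11)/(O + 21/5) = O - (-11 + O)/(21/5 + O))
Z = 31 (Z = 22 + 9 = 31)
√(Z + w(M)) = √(31 + (55 + 5*2² + 16*2)/(21 + 5*2)) = √(31 + (55 + 5*4 + 32)/(21 + 10)) = √(31 + (55 + 20 + 32)/31) = √(31 + (1/31)*107) = √(31 + 107/31) = √(1068/31) = 2*√8277/31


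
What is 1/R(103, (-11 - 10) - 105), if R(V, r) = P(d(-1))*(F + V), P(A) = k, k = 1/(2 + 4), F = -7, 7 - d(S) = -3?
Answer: 1/16 ≈ 0.062500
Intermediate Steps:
d(S) = 10 (d(S) = 7 - 1*(-3) = 7 + 3 = 10)
k = ⅙ (k = 1/6 = ⅙ ≈ 0.16667)
P(A) = ⅙
R(V, r) = -7/6 + V/6 (R(V, r) = (-7 + V)/6 = -7/6 + V/6)
1/R(103, (-11 - 10) - 105) = 1/(-7/6 + (⅙)*103) = 1/(-7/6 + 103/6) = 1/16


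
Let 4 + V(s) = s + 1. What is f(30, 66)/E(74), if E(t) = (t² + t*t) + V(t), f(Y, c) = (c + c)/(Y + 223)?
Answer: 12/253529 ≈ 4.7332e-5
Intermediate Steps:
f(Y, c) = 2*c/(223 + Y) (f(Y, c) = (2*c)/(223 + Y) = 2*c/(223 + Y))
V(s) = -3 + s (V(s) = -4 + (s + 1) = -4 + (1 + s) = -3 + s)
E(t) = -3 + t + 2*t² (E(t) = (t² + t*t) + (-3 + t) = (t² + t²) + (-3 + t) = 2*t² + (-3 + t) = -3 + t + 2*t²)
f(30, 66)/E(74) = (2*66/(223 + 30))/(-3 + 74 + 2*74²) = (2*66/253)/(-3 + 74 + 2*5476) = (2*66*(1/253))/(-3 + 74 + 10952) = (12/23)/11023 = (12/23)*(1/11023) = 12/253529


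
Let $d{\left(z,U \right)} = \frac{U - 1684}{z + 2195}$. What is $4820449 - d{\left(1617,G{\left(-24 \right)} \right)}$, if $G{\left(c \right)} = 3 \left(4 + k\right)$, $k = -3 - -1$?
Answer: $\frac{9187776633}{1906} \approx 4.8204 \cdot 10^{6}$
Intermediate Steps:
$k = -2$ ($k = -3 + 1 = -2$)
$G{\left(c \right)} = 6$ ($G{\left(c \right)} = 3 \left(4 - 2\right) = 3 \cdot 2 = 6$)
$d{\left(z,U \right)} = \frac{-1684 + U}{2195 + z}$
$4820449 - d{\left(1617,G{\left(-24 \right)} \right)} = 4820449 - \frac{-1684 + 6}{2195 + 1617} = 4820449 - \frac{1}{3812} \left(-1678\right) = 4820449 - - \frac{839}{1906} = 4820449 + \frac{839}{1906} = \frac{9187776633}{1906}$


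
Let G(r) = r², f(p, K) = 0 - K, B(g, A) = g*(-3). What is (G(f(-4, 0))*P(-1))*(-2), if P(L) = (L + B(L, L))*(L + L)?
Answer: 0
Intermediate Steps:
B(g, A) = -3*g
P(L) = -4*L² (P(L) = (L - 3*L)*(L + L) = (-2*L)*(2*L) = -4*L²)
f(p, K) = -K
(G(f(-4, 0))*P(-1))*(-2) = ((-1*0)²*(-4*(-1)²))*(-2) = (0²*(-4*1))*(-2) = (0*(-4))*(-2) = 0*(-2) = 0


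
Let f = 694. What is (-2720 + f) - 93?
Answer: -2119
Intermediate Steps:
(-2720 + f) - 93 = (-2720 + 694) - 93 = -2026 - 93 = -2119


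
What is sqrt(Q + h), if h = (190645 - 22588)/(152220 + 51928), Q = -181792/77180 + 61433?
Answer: sqrt(238292693181413152274265)/1969517830 ≈ 247.85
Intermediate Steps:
Q = 1185304287/19295 (Q = -181792*1/77180 + 61433 = -45448/19295 + 61433 = 1185304287/19295 ≈ 61431.)
h = 168057/204148 ≈ 0.82321
sqrt(Q + h) = sqrt(1185304287/19295 + 168057/204148) = sqrt(241980742242291/3939035660) = sqrt(238292693181413152274265)/1969517830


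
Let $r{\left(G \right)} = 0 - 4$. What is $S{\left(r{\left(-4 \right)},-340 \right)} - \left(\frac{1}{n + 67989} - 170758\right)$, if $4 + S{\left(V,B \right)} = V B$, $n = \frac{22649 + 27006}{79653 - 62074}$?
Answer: $\frac{205715521199025}{1195228286} \approx 1.7211 \cdot 10^{5}$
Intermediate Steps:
$r{\left(G \right)} = -4$
$n = \frac{49655}{17579} \approx 2.8247$
$S{\left(V,B \right)} = -4 + B V$ ($S{\left(V,B \right)} = -4 + V B = -4 + B V$)
$S{\left(r{\left(-4 \right)},-340 \right)} - \left(\frac{1}{n + 67989} - 170758\right) = \left(-4 - -1360\right) - \left(\frac{1}{\frac{49655}{17579} + 67989} - 170758\right) = \left(-4 + 1360\right) - \left(\frac{1}{\frac{1195228286}{17579}} - 170758\right) = 1356 - \left(\frac{17579}{1195228286} - 170758\right) = 1356 - - \frac{204094791643209}{1195228286} = 1356 + \frac{204094791643209}{1195228286} = \frac{205715521199025}{1195228286}$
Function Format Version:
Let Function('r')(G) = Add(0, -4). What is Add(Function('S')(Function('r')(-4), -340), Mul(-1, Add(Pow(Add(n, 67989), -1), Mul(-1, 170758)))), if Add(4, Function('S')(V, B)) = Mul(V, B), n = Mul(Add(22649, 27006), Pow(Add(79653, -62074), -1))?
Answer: Rational(205715521199025, 1195228286) ≈ 1.7211e+5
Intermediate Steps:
Function('r')(G) = -4
n = Rational(49655, 17579) (n = Mul(49655, Pow(17579, -1)) = Mul(49655, Rational(1, 17579)) = Rational(49655, 17579) ≈ 2.8247)
Function('S')(V, B) = Add(-4, Mul(B, V)) (Function('S')(V, B) = Add(-4, Mul(V, B)) = Add(-4, Mul(B, V)))
Add(Function('S')(Function('r')(-4), -340), Mul(-1, Add(Pow(Add(n, 67989), -1), Mul(-1, 170758)))) = Add(Add(-4, Mul(-340, -4)), Mul(-1, Add(Pow(Add(Rational(49655, 17579), 67989), -1), Mul(-1, 170758)))) = Add(Add(-4, 1360), Mul(-1, Add(Pow(Rational(1195228286, 17579), -1), -170758))) = Add(1356, Mul(-1, Add(Rational(17579, 1195228286), -170758))) = Add(1356, Mul(-1, Rational(-204094791643209, 1195228286))) = Add(1356, Rational(204094791643209, 1195228286)) = Rational(205715521199025, 1195228286)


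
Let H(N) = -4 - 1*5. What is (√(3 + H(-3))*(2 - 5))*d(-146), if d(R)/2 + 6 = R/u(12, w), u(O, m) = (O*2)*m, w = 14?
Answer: 1081*I*√6/28 ≈ 94.568*I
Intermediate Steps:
H(N) = -9 (H(N) = -4 - 5 = -9)
u(O, m) = 2*O*m (u(O, m) = (2*O)*m = 2*O*m)
d(R) = -12 + R/168 (d(R) = -12 + 2*(R/((2*12*14))) = -12 + 2*(R/336) = -12 + R/168)
(√(3 + H(-3))*(2 - 5))*d(-146) = (√(3 - 9)*(2 - 5))*(-12 + (1/168)*(-146)) = (√(-6)*(-3))*(-12 - 73/84) = ((I*√6)*(-3))*(-1081/84) = -3*I*√6*(-1081/84) = 1081*I*√6/28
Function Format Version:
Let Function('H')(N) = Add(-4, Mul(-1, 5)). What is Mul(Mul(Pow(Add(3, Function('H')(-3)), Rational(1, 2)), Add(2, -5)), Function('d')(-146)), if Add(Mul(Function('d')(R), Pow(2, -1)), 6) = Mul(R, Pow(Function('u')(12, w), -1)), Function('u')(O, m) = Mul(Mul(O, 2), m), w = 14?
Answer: Mul(Rational(1081, 28), I, Pow(6, Rational(1, 2))) ≈ Mul(94.568, I)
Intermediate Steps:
Function('H')(N) = -9 (Function('H')(N) = Add(-4, -5) = -9)
Function('u')(O, m) = Mul(2, O, m) (Function('u')(O, m) = Mul(Mul(2, O), m) = Mul(2, O, m))
Function('d')(R) = Add(-12, Mul(Rational(1, 168), R)) (Function('d')(R) = Add(-12, Mul(2, Mul(R, Pow(Mul(2, 12, 14), -1)))) = Add(-12, Mul(2, Mul(R, Pow(336, -1)))) = Add(-12, Mul(2, Mul(R, Rational(1, 336)))) = Add(-12, Mul(2, Mul(Rational(1, 336), R))) = Add(-12, Mul(Rational(1, 168), R)))
Mul(Mul(Pow(Add(3, Function('H')(-3)), Rational(1, 2)), Add(2, -5)), Function('d')(-146)) = Mul(Mul(Pow(Add(3, -9), Rational(1, 2)), Add(2, -5)), Add(-12, Mul(Rational(1, 168), -146))) = Mul(Mul(Pow(-6, Rational(1, 2)), -3), Add(-12, Rational(-73, 84))) = Mul(Mul(Mul(I, Pow(6, Rational(1, 2))), -3), Rational(-1081, 84)) = Mul(Mul(-3, I, Pow(6, Rational(1, 2))), Rational(-1081, 84)) = Mul(Rational(1081, 28), I, Pow(6, Rational(1, 2)))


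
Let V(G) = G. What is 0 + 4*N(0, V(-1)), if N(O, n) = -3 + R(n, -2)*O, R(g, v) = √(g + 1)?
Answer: -12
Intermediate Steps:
R(g, v) = √(1 + g)
N(O, n) = -3 + O*√(1 + n) (N(O, n) = -3 + √(1 + n)*O = -3 + O*√(1 + n))
0 + 4*N(0, V(-1)) = 0 + 4*(-3 + 0*√(1 - 1)) = 0 + 4*(-3 + 0*√0) = 0 + 4*(-3 + 0*0) = 0 + 4*(-3 + 0) = 0 + 4*(-3) = 0 - 12 = -12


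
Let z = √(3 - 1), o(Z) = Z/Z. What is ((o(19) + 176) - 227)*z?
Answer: -50*√2 ≈ -70.711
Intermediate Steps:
o(Z) = 1
z = √2 ≈ 1.4142
((o(19) + 176) - 227)*z = ((1 + 176) - 227)*√2 = (177 - 227)*√2 = -50*√2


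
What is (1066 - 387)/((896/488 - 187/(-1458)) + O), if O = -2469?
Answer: -60388902/219413219 ≈ -0.27523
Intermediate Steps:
(1066 - 387)/((896/488 - 187/(-1458)) + O) = (1066 - 387)/((896/488 - 187/(-1458)) - 2469) = 679/((896*(1/488) - 187*(-1/1458)) - 2469) = 679/((112/61 + 187/1458) - 2469) = 679/(174703/88938 - 2469) = 679/(-219413219/88938) = 679*(-88938/219413219) = -60388902/219413219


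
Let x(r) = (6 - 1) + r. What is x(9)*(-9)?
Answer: -126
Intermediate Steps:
x(r) = 5 + r
x(9)*(-9) = (5 + 9)*(-9) = 14*(-9) = -126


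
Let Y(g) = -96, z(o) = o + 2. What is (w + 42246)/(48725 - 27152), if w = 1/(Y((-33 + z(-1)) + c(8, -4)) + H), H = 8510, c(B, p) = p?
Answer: 20909285/10677366 ≈ 1.9583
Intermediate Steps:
z(o) = 2 + o
w = 1/8414 (w = 1/(-96 + 8510) = 1/8414 ≈ 0.00011885)
(w + 42246)/(48725 - 27152) = (1/8414 + 42246)/(48725 - 27152) = (355457845/8414)/21573 = (355457845/8414)*(1/21573) = 20909285/10677366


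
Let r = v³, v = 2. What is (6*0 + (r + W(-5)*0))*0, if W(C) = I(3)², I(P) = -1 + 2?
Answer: 0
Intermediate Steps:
I(P) = 1
r = 8 (r = 2³ = 8)
W(C) = 1 (W(C) = 1² = 1)
(6*0 + (r + W(-5)*0))*0 = (6*0 + (8 + 1*0))*0 = (0 + (8 + 0))*0 = (0 + 8)*0 = 8*0 = 0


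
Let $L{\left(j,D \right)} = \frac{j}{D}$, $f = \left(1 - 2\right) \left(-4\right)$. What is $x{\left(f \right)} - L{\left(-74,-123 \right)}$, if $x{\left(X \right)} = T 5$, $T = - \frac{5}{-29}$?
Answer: $\frac{929}{3567} \approx 0.26044$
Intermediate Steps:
$T = \frac{5}{29}$ ($T = \left(-5\right) \left(- \frac{1}{29}\right) = \frac{5}{29} \approx 0.17241$)
$f = 4$ ($f = \left(-1\right) \left(-4\right) = 4$)
$x{\left(X \right)} = \frac{25}{29}$ ($x{\left(X \right)} = \frac{5}{29} \cdot 5 = \frac{25}{29}$)
$x{\left(f \right)} - L{\left(-74,-123 \right)} = \frac{25}{29} - - \frac{74}{-123} = \frac{25}{29} - \left(-74\right) \left(- \frac{1}{123}\right) = \frac{25}{29} - \frac{74}{123} = \frac{929}{3567}$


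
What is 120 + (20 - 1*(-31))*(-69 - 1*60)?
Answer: -6459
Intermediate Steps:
120 + (20 - 1*(-31))*(-69 - 1*60) = 120 + (20 + 31)*(-69 - 60) = 120 + 51*(-129) = 120 - 6579 = -6459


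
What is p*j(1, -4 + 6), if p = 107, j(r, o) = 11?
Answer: 1177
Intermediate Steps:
p*j(1, -4 + 6) = 107*11 = 1177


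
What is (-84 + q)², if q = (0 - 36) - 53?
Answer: 29929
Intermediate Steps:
q = -89 (q = -36 - 53 = -89)
(-84 + q)² = (-84 - 89)² = (-173)² = 29929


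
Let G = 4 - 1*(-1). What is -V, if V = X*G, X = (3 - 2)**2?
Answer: -5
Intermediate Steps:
X = 1 (X = 1**2 = 1)
G = 5 (G = 4 + 1 = 5)
V = 5 (V = 1*5 = 5)
-V = -1*5 = -5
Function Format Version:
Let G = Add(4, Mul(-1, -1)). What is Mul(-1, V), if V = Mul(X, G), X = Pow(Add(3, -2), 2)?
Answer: -5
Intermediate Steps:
X = 1 (X = Pow(1, 2) = 1)
G = 5 (G = Add(4, 1) = 5)
V = 5 (V = Mul(1, 5) = 5)
Mul(-1, V) = Mul(-1, 5) = -5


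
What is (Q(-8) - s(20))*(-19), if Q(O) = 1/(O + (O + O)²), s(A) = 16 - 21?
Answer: -23579/248 ≈ -95.077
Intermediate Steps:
s(A) = -5
Q(O) = 1/(O + 4*O²) (Q(O) = 1/(O + (2*O)²) = 1/(O + 4*O²))
(Q(-8) - s(20))*(-19) = (1/((-8)*(1 + 4*(-8))) - 1*(-5))*(-19) = (-1/(8*(1 - 32)) + 5)*(-19) = (-⅛/(-31) + 5)*(-19) = (-⅛*(-1/31) + 5)*(-19) = (1/248 + 5)*(-19) = (1241/248)*(-19) = -23579/248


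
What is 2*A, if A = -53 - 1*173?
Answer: -452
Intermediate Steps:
A = -226 (A = -53 - 173 = -226)
2*A = 2*(-226) = -452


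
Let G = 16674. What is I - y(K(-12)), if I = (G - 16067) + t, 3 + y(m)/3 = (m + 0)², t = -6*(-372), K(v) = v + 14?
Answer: 2836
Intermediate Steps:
K(v) = 14 + v
t = 2232
y(m) = -9 + 3*m² (y(m) = -9 + 3*(m + 0)² = -9 + 3*m²)
I = 2839 (I = (16674 - 16067) + 2232 = 607 + 2232 = 2839)
I - y(K(-12)) = 2839 - (-9 + 3*(14 - 12)²) = 2839 - (-9 + 3*2²) = 2839 - (-9 + 3*4) = 2839 - (-9 + 12) = 2839 - 1*3 = 2839 - 3 = 2836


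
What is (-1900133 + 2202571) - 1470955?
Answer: -1168517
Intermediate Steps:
(-1900133 + 2202571) - 1470955 = 302438 - 1470955 = -1168517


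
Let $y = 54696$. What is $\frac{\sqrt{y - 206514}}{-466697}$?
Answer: $- \frac{i \sqrt{151818}}{466697} \approx - 0.00083489 i$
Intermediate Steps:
$\frac{\sqrt{y - 206514}}{-466697} = \frac{\sqrt{54696 - 206514}}{-466697} = \sqrt{-151818} \left(- \frac{1}{466697}\right) = i \sqrt{151818} \left(- \frac{1}{466697}\right) = - \frac{i \sqrt{151818}}{466697}$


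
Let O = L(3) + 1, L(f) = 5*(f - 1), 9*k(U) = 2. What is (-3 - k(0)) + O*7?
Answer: 664/9 ≈ 73.778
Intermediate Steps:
k(U) = 2/9 (k(U) = (1/9)*2 = 2/9)
L(f) = -5 + 5*f (L(f) = 5*(-1 + f) = -5 + 5*f)
O = 11 (O = (-5 + 5*3) + 1 = (-5 + 15) + 1 = 10 + 1 = 11)
(-3 - k(0)) + O*7 = (-3 - 1*2/9) + 11*7 = (-3 - 2/9) + 77 = -29/9 + 77 = 664/9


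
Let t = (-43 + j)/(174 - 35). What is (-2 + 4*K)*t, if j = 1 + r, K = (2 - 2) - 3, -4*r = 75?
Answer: 1701/278 ≈ 6.1187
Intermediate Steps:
r = -75/4 (r = -¼*75 = -75/4 ≈ -18.750)
K = -3 (K = 0 - 3 = -3)
j = -71/4 (j = 1 - 75/4 = -71/4 ≈ -17.750)
t = -243/556 (t = (-43 - 71/4)/(174 - 35) = -243/4/139 = -243/4*1/139 = -243/556 ≈ -0.43705)
(-2 + 4*K)*t = (-2 + 4*(-3))*(-243/556) = (-2 - 12)*(-243/556) = -14*(-243/556) = 1701/278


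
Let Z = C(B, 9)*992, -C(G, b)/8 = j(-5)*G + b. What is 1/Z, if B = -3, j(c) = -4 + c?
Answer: -1/285696 ≈ -3.5002e-6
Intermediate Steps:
C(G, b) = -8*b + 72*G (C(G, b) = -8*((-4 - 5)*G + b) = -8*(-9*G + b) = -8*(b - 9*G) = -8*b + 72*G)
Z = -285696 (Z = (-8*9 + 72*(-3))*992 = (-72 - 216)*992 = -288*992 = -285696)
1/Z = 1/(-285696) = -1/285696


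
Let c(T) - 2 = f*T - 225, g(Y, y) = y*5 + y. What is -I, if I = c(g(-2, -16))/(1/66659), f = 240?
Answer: 1550688317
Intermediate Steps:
g(Y, y) = 6*y (g(Y, y) = 5*y + y = 6*y)
c(T) = -223 + 240*T (c(T) = 2 + (240*T - 225) = 2 + (-225 + 240*T) = -223 + 240*T)
I = -1550688317 (I = (-223 + 240*(6*(-16)))/(1/66659) = (-223 + 240*(-96))/(1/66659) = (-223 - 23040)*66659 = -23263*66659 = -1550688317)
-I = -1*(-1550688317) = 1550688317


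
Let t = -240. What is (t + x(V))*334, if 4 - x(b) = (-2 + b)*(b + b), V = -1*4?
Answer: -94856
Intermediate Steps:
V = -4
x(b) = 4 - 2*b*(-2 + b) (x(b) = 4 - (-2 + b)*(b + b) = 4 - (-2 + b)*2*b = 4 - 2*b*(-2 + b))
(t + x(V))*334 = (-240 + (4 - 2*(-4)² + 4*(-4)))*334 = (-240 + (4 - 2*16 - 16))*334 = (-240 + (4 - 32 - 16))*334 = (-240 - 44)*334 = -284*334 = -94856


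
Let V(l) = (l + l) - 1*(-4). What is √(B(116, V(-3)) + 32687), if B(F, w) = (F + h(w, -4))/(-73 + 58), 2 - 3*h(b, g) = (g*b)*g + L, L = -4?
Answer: √7352645/15 ≈ 180.77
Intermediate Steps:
V(l) = 4 + 2*l (V(l) = 2*l + 4 = 4 + 2*l)
h(b, g) = 2 - b*g²/3 (h(b, g) = ⅔ - ((g*b)*g - 4)/3 = ⅔ - ((b*g)*g - 4)/3 = ⅔ - (b*g² - 4)/3 = ⅔ - (-4 + b*g²)/3 = ⅔ + (4/3 - b*g²/3) = 2 - b*g²/3)
B(F, w) = -2/15 - F/15 + 16*w/45 (B(F, w) = (F + (2 - ⅓*w*(-4)²))/(-73 + 58) = (F + (2 - ⅓*w*16))/(-15) = (F + (2 - 16*w/3))*(-1/15) = (2 + F - 16*w/3)*(-1/15) = -2/15 - F/15 + 16*w/45)
√(B(116, V(-3)) + 32687) = √((-2/15 - 1/15*116 + 16*(4 + 2*(-3))/45) + 32687) = √((-2/15 - 116/15 + 16*(4 - 6)/45) + 32687) = √((-2/15 - 116/15 + (16/45)*(-2)) + 32687) = √((-2/15 - 116/15 - 32/45) + 32687) = √(-386/45 + 32687) = √(1470529/45) = √7352645/15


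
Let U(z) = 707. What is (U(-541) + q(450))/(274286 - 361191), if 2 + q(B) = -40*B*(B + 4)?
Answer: 1634259/17381 ≈ 94.026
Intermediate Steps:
q(B) = -2 - 40*B*(4 + B) (q(B) = -2 - 40*B*(B + 4) = -2 - 40*B*(4 + B))
(U(-541) + q(450))/(274286 - 361191) = (707 + (-2 - 160*450 - 40*450**2))/(274286 - 361191) = (707 + (-2 - 72000 - 40*202500))/(-86905) = (707 + (-2 - 72000 - 8100000))*(-1/86905) = (707 - 8172002)*(-1/86905) = -8171295*(-1/86905) = 1634259/17381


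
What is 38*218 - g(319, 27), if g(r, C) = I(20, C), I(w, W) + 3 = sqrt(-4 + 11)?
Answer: 8287 - sqrt(7) ≈ 8284.4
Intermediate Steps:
I(w, W) = -3 + sqrt(7) (I(w, W) = -3 + sqrt(-4 + 11) = -3 + sqrt(7))
g(r, C) = -3 + sqrt(7)
38*218 - g(319, 27) = 38*218 - (-3 + sqrt(7)) = 8284 + (3 - sqrt(7)) = 8287 - sqrt(7)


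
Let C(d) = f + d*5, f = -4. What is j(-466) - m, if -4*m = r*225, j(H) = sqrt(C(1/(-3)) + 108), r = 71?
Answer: 15975/4 + sqrt(921)/3 ≈ 4003.9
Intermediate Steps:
C(d) = -4 + 5*d (C(d) = -4 + d*5 = -4 + 5*d)
j(H) = sqrt(921)/3 (j(H) = sqrt((-4 + 5/(-3)) + 108) = sqrt((-4 + 5*(-1/3)) + 108) = sqrt((-4 - 5/3) + 108) = sqrt(-17/3 + 108) = sqrt(307/3) = sqrt(921)/3)
m = -15975/4 (m = -71*225/4 = -1/4*15975 = -15975/4 ≈ -3993.8)
j(-466) - m = sqrt(921)/3 - 1*(-15975/4) = sqrt(921)/3 + 15975/4 = 15975/4 + sqrt(921)/3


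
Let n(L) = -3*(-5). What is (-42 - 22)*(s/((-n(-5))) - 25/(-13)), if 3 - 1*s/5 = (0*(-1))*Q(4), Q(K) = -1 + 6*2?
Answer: -768/13 ≈ -59.077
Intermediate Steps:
n(L) = 15
Q(K) = 11 (Q(K) = -1 + 12 = 11)
s = 15 (s = 15 - 5*0*(-1)*11 = 15 - 0*11 = 15 - 5*0 = 15 + 0 = 15)
(-42 - 22)*(s/((-n(-5))) - 25/(-13)) = (-42 - 22)*(15/((-1*15)) - 25/(-13)) = -64*(15/(-15) - 25*(-1/13)) = -64*(15*(-1/15) + 25/13) = -64*(-1 + 25/13) = -64*12/13 = -768/13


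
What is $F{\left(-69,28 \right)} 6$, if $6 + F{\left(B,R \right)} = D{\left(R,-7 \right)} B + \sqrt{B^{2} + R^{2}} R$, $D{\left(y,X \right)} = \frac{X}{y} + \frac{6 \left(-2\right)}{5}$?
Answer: $\frac{10611}{10} + 168 \sqrt{5545} \approx 13571.0$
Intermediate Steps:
$D{\left(y,X \right)} = - \frac{12}{5} + \frac{X}{y}$ ($D{\left(y,X \right)} = \frac{X}{y} - \frac{12}{5} = - \frac{12}{5} + \frac{X}{y}$)
$F{\left(B,R \right)} = -6 + B \left(- \frac{12}{5} - \frac{7}{R}\right) + R \sqrt{B^{2} + R^{2}}$ ($F{\left(B,R \right)} = -6 + \left(\left(- \frac{12}{5} - \frac{7}{R}\right) B + \sqrt{B^{2} + R^{2}} R\right) = -6 + \left(B \left(- \frac{12}{5} - \frac{7}{R}\right) + R \sqrt{B^{2} + R^{2}}\right) = -6 + B \left(- \frac{12}{5} - \frac{7}{R}\right) + R \sqrt{B^{2} + R^{2}}$)
$F{\left(-69,28 \right)} 6 = \left(-6 - - \frac{828}{5} + 28 \sqrt{\left(-69\right)^{2} + 28^{2}} - - \frac{483}{28}\right) 6 = \left(-6 + \frac{828}{5} + 28 \sqrt{4761 + 784} - \left(-483\right) \frac{1}{28}\right) 6 = \left(-6 + \frac{828}{5} + 28 \sqrt{5545} + \frac{69}{4}\right) 6 = \left(\frac{3537}{20} + 28 \sqrt{5545}\right) 6 = \frac{10611}{10} + 168 \sqrt{5545}$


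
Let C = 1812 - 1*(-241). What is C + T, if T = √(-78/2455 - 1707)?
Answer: 2053 + I*√10288323165/2455 ≈ 2053.0 + 41.316*I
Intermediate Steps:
C = 2053 (C = 1812 + 241 = 2053)
T = I*√10288323165/2455 (T = √(-78*1/2455 - 1707) = √(-78/2455 - 1707) = √(-4190763/2455) = I*√10288323165/2455 ≈ 41.316*I)
C + T = 2053 + I*√10288323165/2455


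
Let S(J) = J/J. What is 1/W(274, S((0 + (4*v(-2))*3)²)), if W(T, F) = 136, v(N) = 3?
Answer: 1/136 ≈ 0.0073529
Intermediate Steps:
S(J) = 1
1/W(274, S((0 + (4*v(-2))*3)²)) = 1/136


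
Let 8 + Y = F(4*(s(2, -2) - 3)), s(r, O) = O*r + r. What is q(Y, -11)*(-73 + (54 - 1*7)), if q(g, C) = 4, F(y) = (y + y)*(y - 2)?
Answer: -104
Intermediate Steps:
s(r, O) = r + O*r
F(y) = 2*y*(-2 + y) (F(y) = (2*y)*(-2 + y) = 2*y*(-2 + y))
Y = 872 (Y = -8 + 2*(4*(2*(1 - 2) - 3))*(-2 + 4*(2*(1 - 2) - 3)) = -8 + 2*(4*(2*(-1) - 3))*(-2 + 4*(2*(-1) - 3)) = -8 + 2*(4*(-2 - 3))*(-2 + 4*(-2 - 3)) = -8 + 2*(4*(-5))*(-2 + 4*(-5)) = -8 + 2*(-20)*(-2 - 20) = -8 + 2*(-20)*(-22) = -8 + 880 = 872)
q(Y, -11)*(-73 + (54 - 1*7)) = 4*(-73 + (54 - 1*7)) = 4*(-73 + (54 - 7)) = 4*(-73 + 47) = 4*(-26) = -104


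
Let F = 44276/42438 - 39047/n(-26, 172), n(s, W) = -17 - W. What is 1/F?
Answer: 1336797/277574125 ≈ 0.0048160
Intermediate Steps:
F = 277574125/1336797 (F = 44276/42438 - 39047/(-17 - 1*172) = 44276*(1/42438) - 39047/(-17 - 172) = 22138/21219 - 39047/(-189) = 22138/21219 - 39047*(-1/189) = 22138/21219 + 39047/189 = 277574125/1336797 ≈ 207.64)
1/F = 1/(277574125/1336797) = 1336797/277574125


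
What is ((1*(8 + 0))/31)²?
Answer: 64/961 ≈ 0.066597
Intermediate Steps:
((1*(8 + 0))/31)² = ((1*8)*(1/31))² = (8*(1/31))² = (8/31)² = 64/961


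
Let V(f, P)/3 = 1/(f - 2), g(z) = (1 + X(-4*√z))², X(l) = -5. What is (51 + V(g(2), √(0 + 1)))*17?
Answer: 12189/14 ≈ 870.64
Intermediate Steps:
g(z) = 16 (g(z) = (1 - 5)² = (-4)² = 16)
V(f, P) = 3/(-2 + f) (V(f, P) = 3/(f - 2) = 3/(-2 + f))
(51 + V(g(2), √(0 + 1)))*17 = (51 + 3/(-2 + 16))*17 = (51 + 3/14)*17 = (717/14)*17 = 12189/14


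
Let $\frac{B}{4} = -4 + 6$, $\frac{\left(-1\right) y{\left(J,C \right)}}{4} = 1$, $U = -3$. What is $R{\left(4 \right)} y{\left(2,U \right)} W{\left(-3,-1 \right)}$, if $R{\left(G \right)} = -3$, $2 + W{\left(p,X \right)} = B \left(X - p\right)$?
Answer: $168$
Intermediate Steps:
$y{\left(J,C \right)} = -4$ ($y{\left(J,C \right)} = \left(-4\right) 1 = -4$)
$B = 8$ ($B = 4 \left(-4 + 6\right) = 4 \cdot 2 = 8$)
$W{\left(p,X \right)} = -2 - 8 p + 8 X$ ($W{\left(p,X \right)} = -2 + 8 \left(X - p\right) = -2 + \left(- 8 p + 8 X\right) = -2 - 8 p + 8 X$)
$R{\left(4 \right)} y{\left(2,U \right)} W{\left(-3,-1 \right)} = \left(-3\right) \left(-4\right) \left(-2 - -24 + 8 \left(-1\right)\right) = 12 \left(-2 + 24 - 8\right) = 12 \cdot 14 = 168$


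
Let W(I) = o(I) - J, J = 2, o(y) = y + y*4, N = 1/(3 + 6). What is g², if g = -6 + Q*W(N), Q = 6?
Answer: 1936/9 ≈ 215.11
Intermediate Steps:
N = ⅑ (N = 1/9 = ⅑ ≈ 0.11111)
o(y) = 5*y (o(y) = y + 4*y = 5*y)
W(I) = -2 + 5*I (W(I) = 5*I - 1*2 = 5*I - 2 = -2 + 5*I)
g = -44/3 (g = -6 + 6*(-2 + 5*(⅑)) = -6 + 6*(-2 + 5/9) = -6 + 6*(-13/9) = -6 - 26/3 = -44/3 ≈ -14.667)
g² = (-44/3)² = 1936/9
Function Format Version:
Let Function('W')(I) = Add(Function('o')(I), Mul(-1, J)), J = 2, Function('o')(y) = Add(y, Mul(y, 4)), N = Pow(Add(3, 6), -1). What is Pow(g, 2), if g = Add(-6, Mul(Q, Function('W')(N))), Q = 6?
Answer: Rational(1936, 9) ≈ 215.11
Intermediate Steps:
N = Rational(1, 9) (N = Pow(9, -1) = Rational(1, 9) ≈ 0.11111)
Function('o')(y) = Mul(5, y) (Function('o')(y) = Add(y, Mul(4, y)) = Mul(5, y))
Function('W')(I) = Add(-2, Mul(5, I)) (Function('W')(I) = Add(Mul(5, I), Mul(-1, 2)) = Add(Mul(5, I), -2) = Add(-2, Mul(5, I)))
g = Rational(-44, 3) (g = Add(-6, Mul(6, Add(-2, Mul(5, Rational(1, 9))))) = Add(-6, Mul(6, Add(-2, Rational(5, 9)))) = Add(-6, Mul(6, Rational(-13, 9))) = Add(-6, Rational(-26, 3)) = Rational(-44, 3) ≈ -14.667)
Pow(g, 2) = Pow(Rational(-44, 3), 2) = Rational(1936, 9)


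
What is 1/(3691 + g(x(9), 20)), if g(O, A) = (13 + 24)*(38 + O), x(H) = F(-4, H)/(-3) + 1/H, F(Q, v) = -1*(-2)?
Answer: 9/45688 ≈ 0.00019699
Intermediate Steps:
F(Q, v) = 2
x(H) = -⅔ + 1/H (x(H) = 2/(-3) + 1/H = 2*(-⅓) + 1/H = -⅔ + 1/H)
g(O, A) = 1406 + 37*O (g(O, A) = 37*(38 + O) = 1406 + 37*O)
1/(3691 + g(x(9), 20)) = 1/(3691 + (1406 + 37*(-⅔ + 1/9))) = 1/(3691 + (1406 + 37*(-⅔ + ⅑))) = 1/(3691 + (1406 + 37*(-5/9))) = 1/(3691 + (1406 - 185/9)) = 1/(3691 + 12469/9) = 1/(45688/9) = 9/45688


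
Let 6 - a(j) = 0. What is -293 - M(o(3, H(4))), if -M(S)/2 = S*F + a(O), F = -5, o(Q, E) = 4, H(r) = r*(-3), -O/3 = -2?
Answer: -321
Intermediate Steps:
O = 6 (O = -3*(-2) = 6)
H(r) = -3*r
a(j) = 6 (a(j) = 6 - 1*0 = 6 + 0 = 6)
M(S) = -12 + 10*S (M(S) = -2*(S*(-5) + 6) = -2*(-5*S + 6) = -2*(6 - 5*S) = -12 + 10*S)
-293 - M(o(3, H(4))) = -293 - (-12 + 10*4) = -293 - (-12 + 40) = -293 - 1*28 = -293 - 28 = -321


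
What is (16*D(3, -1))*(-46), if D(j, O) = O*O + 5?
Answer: -4416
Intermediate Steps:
D(j, O) = 5 + O² (D(j, O) = O² + 5 = 5 + O²)
(16*D(3, -1))*(-46) = (16*(5 + (-1)²))*(-46) = (16*(5 + 1))*(-46) = (16*6)*(-46) = 96*(-46) = -4416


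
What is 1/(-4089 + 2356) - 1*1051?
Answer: -1821384/1733 ≈ -1051.0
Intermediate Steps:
1/(-4089 + 2356) - 1*1051 = 1/(-1733) - 1051 = -1/1733 - 1051 = -1821384/1733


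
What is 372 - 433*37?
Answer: -15649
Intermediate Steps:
372 - 433*37 = 372 - 16021 = -15649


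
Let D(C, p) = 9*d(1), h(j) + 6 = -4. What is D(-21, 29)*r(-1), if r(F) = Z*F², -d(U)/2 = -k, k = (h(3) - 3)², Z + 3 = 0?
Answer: -9126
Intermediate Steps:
Z = -3 (Z = -3 + 0 = -3)
h(j) = -10 (h(j) = -6 - 4 = -10)
k = 169 (k = (-10 - 3)² = (-13)² = 169)
d(U) = 338 (d(U) = -(-2)*169 = -2*(-169) = 338)
r(F) = -3*F²
D(C, p) = 3042 (D(C, p) = 9*338 = 3042)
D(-21, 29)*r(-1) = 3042*(-3*(-1)²) = 3042*(-3*1) = 3042*(-3) = -9126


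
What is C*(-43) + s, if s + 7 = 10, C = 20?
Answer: -857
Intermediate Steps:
s = 3 (s = -7 + 10 = 3)
C*(-43) + s = 20*(-43) + 3 = -860 + 3 = -857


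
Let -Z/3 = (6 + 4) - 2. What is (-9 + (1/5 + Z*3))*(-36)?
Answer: 14544/5 ≈ 2908.8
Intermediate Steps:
Z = -24 (Z = -3*((6 + 4) - 2) = -3*(10 - 2) = -3*8 = -24)
(-9 + (1/5 + Z*3))*(-36) = (-9 + (1/5 - 24*3))*(-36) = (-9 + (1/5 - 72))*(-36) = (-9 - 359/5)*(-36) = -404/5*(-36) = 14544/5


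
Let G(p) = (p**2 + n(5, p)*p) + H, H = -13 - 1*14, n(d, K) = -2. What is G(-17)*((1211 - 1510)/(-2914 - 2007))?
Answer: 2392/133 ≈ 17.985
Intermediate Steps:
H = -27 (H = -13 - 14 = -27)
G(p) = -27 + p**2 - 2*p (G(p) = (p**2 - 2*p) - 27 = -27 + p**2 - 2*p)
G(-17)*((1211 - 1510)/(-2914 - 2007)) = (-27 + (-17)**2 - 2*(-17))*((1211 - 1510)/(-2914 - 2007)) = (-27 + 289 + 34)*(-299/(-4921)) = 296*(-299*(-1/4921)) = 296*(299/4921) = 2392/133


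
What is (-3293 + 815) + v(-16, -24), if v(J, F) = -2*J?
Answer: -2446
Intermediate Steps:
(-3293 + 815) + v(-16, -24) = (-3293 + 815) - 2*(-16) = -2478 + 32 = -2446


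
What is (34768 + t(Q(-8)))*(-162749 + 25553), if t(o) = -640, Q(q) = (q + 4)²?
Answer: -4682225088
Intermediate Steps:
Q(q) = (4 + q)²
(34768 + t(Q(-8)))*(-162749 + 25553) = (34768 - 640)*(-162749 + 25553) = 34128*(-137196) = -4682225088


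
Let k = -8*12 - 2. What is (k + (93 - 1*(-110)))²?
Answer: 11025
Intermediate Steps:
k = -98 (k = -96 - 2 = -98)
(k + (93 - 1*(-110)))² = (-98 + (93 - 1*(-110)))² = (-98 + (93 + 110))² = (-98 + 203)² = 105² = 11025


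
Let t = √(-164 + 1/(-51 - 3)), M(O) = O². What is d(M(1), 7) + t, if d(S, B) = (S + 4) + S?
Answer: 6 + I*√53142/18 ≈ 6.0 + 12.807*I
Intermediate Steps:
d(S, B) = 4 + 2*S (d(S, B) = (4 + S) + S = 4 + 2*S)
t = I*√53142/18 (t = √(-164 + 1/(-54)) = √(-164 - 1/54) = √(-8857/54) = I*√53142/18 ≈ 12.807*I)
d(M(1), 7) + t = (4 + 2*1²) + I*√53142/18 = (4 + 2*1) + I*√53142/18 = (4 + 2) + I*√53142/18 = 6 + I*√53142/18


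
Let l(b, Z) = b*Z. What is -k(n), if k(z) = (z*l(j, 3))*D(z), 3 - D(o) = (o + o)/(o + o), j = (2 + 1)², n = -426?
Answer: 23004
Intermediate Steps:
j = 9 (j = 3² = 9)
l(b, Z) = Z*b
D(o) = 2 (D(o) = 3 - (o + o)/(o + o) = 3 - 2*o/(2*o) = 3 - 2*o*1/(2*o) = 3 - 1*1 = 3 - 1 = 2)
k(z) = 54*z (k(z) = (z*(3*9))*2 = (z*27)*2 = (27*z)*2 = 54*z)
-k(n) = -54*(-426) = -1*(-23004) = 23004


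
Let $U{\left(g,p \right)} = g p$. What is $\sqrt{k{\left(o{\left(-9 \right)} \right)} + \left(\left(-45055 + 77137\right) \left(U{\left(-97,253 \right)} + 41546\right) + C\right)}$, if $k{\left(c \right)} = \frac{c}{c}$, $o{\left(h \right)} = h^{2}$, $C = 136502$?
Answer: $\sqrt{545690913} \approx 23360.0$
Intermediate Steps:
$k{\left(c \right)} = 1$
$\sqrt{k{\left(o{\left(-9 \right)} \right)} + \left(\left(-45055 + 77137\right) \left(U{\left(-97,253 \right)} + 41546\right) + C\right)} = \sqrt{1 + \left(\left(-45055 + 77137\right) \left(\left(-97\right) 253 + 41546\right) + 136502\right)} = \sqrt{1 + \left(32082 \left(-24541 + 41546\right) + 136502\right)} = \sqrt{1 + \left(32082 \cdot 17005 + 136502\right)} = \sqrt{1 + \left(545554410 + 136502\right)} = \sqrt{1 + 545690912} = \sqrt{545690913}$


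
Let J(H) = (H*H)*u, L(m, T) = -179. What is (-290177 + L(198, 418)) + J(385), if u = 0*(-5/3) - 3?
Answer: -735031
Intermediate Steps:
u = -3 (u = 0*(-5*⅓) - 3 = 0*(-5/3) - 3 = 0 - 3 = -3)
J(H) = -3*H² (J(H) = (H*H)*(-3) = H²*(-3) = -3*H²)
(-290177 + L(198, 418)) + J(385) = (-290177 - 179) - 3*385² = -290356 - 3*148225 = -290356 - 444675 = -735031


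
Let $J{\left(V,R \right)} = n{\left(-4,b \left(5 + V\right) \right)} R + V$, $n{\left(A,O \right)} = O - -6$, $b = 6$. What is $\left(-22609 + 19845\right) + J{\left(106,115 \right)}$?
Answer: $74622$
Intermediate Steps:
$n{\left(A,O \right)} = 6 + O$ ($n{\left(A,O \right)} = O + 6 = 6 + O$)
$J{\left(V,R \right)} = V + R \left(36 + 6 V\right)$ ($J{\left(V,R \right)} = \left(6 + 6 \left(5 + V\right)\right) R + V = \left(6 + \left(30 + 6 V\right)\right) R + V = \left(36 + 6 V\right) R + V = R \left(36 + 6 V\right) + V = V + R \left(36 + 6 V\right)$)
$\left(-22609 + 19845\right) + J{\left(106,115 \right)} = \left(-22609 + 19845\right) + \left(106 + 6 \cdot 115 \left(6 + 106\right)\right) = -2764 + \left(106 + 6 \cdot 115 \cdot 112\right) = -2764 + \left(106 + 77280\right) = -2764 + 77386 = 74622$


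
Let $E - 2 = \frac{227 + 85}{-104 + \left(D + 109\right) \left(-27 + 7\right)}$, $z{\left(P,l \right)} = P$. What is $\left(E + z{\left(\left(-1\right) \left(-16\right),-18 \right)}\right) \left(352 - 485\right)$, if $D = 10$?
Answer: $- \frac{492100}{207} \approx -2377.3$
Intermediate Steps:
$E = \frac{388}{207}$ ($E = 2 + \frac{227 + 85}{-104 + \left(10 + 109\right) \left(-27 + 7\right)} = 2 + \frac{312}{-104 + 119 \left(-20\right)} = 2 + \frac{312}{-104 - 2380} = 2 + \frac{312}{-2484} = 2 + 312 \left(- \frac{1}{2484}\right) = 2 - \frac{26}{207} = \frac{388}{207} \approx 1.8744$)
$\left(E + z{\left(\left(-1\right) \left(-16\right),-18 \right)}\right) \left(352 - 485\right) = \left(\frac{388}{207} - -16\right) \left(352 - 485\right) = \left(\frac{388}{207} + 16\right) \left(-133\right) = \frac{3700}{207} \left(-133\right) = - \frac{492100}{207}$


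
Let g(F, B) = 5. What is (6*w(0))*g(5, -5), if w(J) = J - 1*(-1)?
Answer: 30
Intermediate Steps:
w(J) = 1 + J (w(J) = J + 1 = 1 + J)
(6*w(0))*g(5, -5) = (6*(1 + 0))*5 = (6*1)*5 = 6*5 = 30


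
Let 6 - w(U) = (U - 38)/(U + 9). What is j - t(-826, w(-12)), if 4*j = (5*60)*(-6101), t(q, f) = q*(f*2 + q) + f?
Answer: -3472385/3 ≈ -1.1575e+6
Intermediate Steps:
w(U) = 6 - (-38 + U)/(9 + U) (w(U) = 6 - (U - 38)/(U + 9) = 6 - (-38 + U)/(9 + U))
t(q, f) = f + q*(q + 2*f) (t(q, f) = q*(2*f + q) + f = q*(q + 2*f) + f = f + q*(q + 2*f))
j = -457575 (j = ((5*60)*(-6101))/4 = (300*(-6101))/4 = (¼)*(-1830300) = -457575)
j - t(-826, w(-12)) = -457575 - ((92 + 5*(-12))/(9 - 12) + (-826)² + 2*((92 + 5*(-12))/(9 - 12))*(-826)) = -457575 - ((92 - 60)/(-3) + 682276 + 2*((92 - 60)/(-3))*(-826)) = -457575 - (-⅓*32 + 682276 + 2*(-⅓*32)*(-826)) = -457575 - (-32/3 + 682276 + 2*(-32/3)*(-826)) = -457575 - (-32/3 + 682276 + 52864/3) = -457575 - 1*2099660/3 = -457575 - 2099660/3 = -3472385/3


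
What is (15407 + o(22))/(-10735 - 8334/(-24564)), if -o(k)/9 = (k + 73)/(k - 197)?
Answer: -2208369104/1538169535 ≈ -1.4357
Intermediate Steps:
o(k) = -9*(73 + k)/(-197 + k) (o(k) = -9*(k + 73)/(k - 197) = -9*(73 + k)/(-197 + k))
(15407 + o(22))/(-10735 - 8334/(-24564)) = (15407 + 9*(-73 - 1*22)/(-197 + 22))/(-10735 - 8334/(-24564)) = (15407 + 9*(-73 - 22)/(-175))/(-10735 - 8334*(-1/24564)) = (15407 + 9*(-1/175)*(-95))/(-10735 + 1389/4094) = (15407 + 171/35)/(-43947701/4094) = (539416/35)*(-4094/43947701) = -2208369104/1538169535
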